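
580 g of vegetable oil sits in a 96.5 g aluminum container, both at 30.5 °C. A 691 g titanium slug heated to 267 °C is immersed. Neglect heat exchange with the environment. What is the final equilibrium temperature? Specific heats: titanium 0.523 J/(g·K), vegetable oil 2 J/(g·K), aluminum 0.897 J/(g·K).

T_f is the heat-capacity-weighted average of the initial temperatures:
T_f = (361.39·267 + 1160·30.5 + 86.56·30.5) / (361.39 + 1160 + 86.56)
    = 134512 / 1608 ≈ 83.65 °C

T_f ≈ 83.7 °C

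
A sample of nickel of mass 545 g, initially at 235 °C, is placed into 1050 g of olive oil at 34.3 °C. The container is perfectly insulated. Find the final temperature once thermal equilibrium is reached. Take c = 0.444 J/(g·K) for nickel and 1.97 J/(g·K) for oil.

T_f ≈ 55.3 °C

T_f = Σ m_i c_i T_i / Σ m_i c_i:
T_f = (241.98·235 + 2068.5·34.3) / (241.98 + 2068.5)
    = 127815 / 2310.5 ≈ 55.32 °C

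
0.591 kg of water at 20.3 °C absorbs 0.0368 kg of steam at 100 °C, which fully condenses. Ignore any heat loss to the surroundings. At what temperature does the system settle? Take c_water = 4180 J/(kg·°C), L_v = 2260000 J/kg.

T_f ≈ 56.7 °C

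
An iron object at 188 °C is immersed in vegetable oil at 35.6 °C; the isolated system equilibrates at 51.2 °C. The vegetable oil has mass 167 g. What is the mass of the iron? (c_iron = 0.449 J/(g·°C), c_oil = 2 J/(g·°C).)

m ≈ 84.8 g

Net heat exchanged in the isolated system is zero:
m·0.449·(51.2 − 188) + 167·2·(51.2 − 35.6) = 0
-61.42 m = -5210.4
m = -5210.4/-61.42 ≈ 84.83 g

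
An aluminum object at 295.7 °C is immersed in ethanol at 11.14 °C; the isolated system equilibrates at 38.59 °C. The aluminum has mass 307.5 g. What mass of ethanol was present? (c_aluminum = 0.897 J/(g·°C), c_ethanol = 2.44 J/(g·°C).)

Taking heat into each body as positive, Σ m c ΔT = 0:
307.5×0.897×(38.59 − 295.7) + m×2.44×(38.59 − 11.14) = 0
66.98 m = 70918
m = 70918/66.98 ≈ 1059 g

m ≈ 1060 g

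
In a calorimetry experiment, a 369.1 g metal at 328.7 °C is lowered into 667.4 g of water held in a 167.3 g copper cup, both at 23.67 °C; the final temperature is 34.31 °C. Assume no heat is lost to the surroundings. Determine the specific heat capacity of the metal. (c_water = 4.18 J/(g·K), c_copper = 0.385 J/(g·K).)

c ≈ 0.279 J/(g·K)

Net heat exchanged in the isolated system is zero:
369.1×c×(34.31 − 328.7) + 667.4×4.18×(34.31 − 23.67) + 167.3×0.385×(34.31 − 23.67) = 0
-108659 c = -30368
c = -30368/-108659 ≈ 0.2795 J/(g·K)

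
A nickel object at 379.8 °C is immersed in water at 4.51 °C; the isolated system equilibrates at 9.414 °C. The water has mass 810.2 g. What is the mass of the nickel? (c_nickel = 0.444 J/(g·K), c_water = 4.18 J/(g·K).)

m ≈ 101 g

|Q_nickel| = |Q_water|:
m×0.444×(379.8 − 9.414) = 810.2×4.18×(9.414 − 4.51)
164.45 m = 16608  ⇒  m ≈ 101 g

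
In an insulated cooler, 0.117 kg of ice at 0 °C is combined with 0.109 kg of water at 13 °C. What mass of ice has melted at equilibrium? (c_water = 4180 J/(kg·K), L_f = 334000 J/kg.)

m_melted ≈ 0.0177 kg

Heat available from the water dropping to 0 °C: 0.109·4180·13 = 5923.1 J.
Melting all 0.117 kg of ice would need 0.117·334000 = 39078 J.
That's not enough to melt it all — equilibrium is at 0 °C with ice remaining.
Mass melted = 5923.1/334000 ≈ 0.01773 kg.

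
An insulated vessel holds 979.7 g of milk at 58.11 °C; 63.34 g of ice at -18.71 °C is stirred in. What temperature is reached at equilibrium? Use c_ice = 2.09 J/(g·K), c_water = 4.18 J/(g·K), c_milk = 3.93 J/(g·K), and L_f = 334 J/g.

Conservation of energy gives ΣQ = 0:
ice -18.71→0 °C: 63.34×2.09×18.71 = 2476.8
  latent heat to melt: 63.34×334 = 21156
  warm the meltwater: 264.76 T
  milk: 3850.2(T − 58.11)
4115 T = 223736 − 23632 = 200104
T ≈ 48.63 °C. Since T > 0 °C, the all-ice-melts assumption holds.

T_f ≈ 48.6 °C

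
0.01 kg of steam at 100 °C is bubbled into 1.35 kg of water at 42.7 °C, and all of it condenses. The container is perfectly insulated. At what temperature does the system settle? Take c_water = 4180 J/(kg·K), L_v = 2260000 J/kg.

Taking heat into each body as positive, Σ m c ΔT = 0:
latent heat released on condensation: 0.01×2260000 = 22600; condensate cools 100→T: 0.01×4180×(T − 100) = 41.8(T − 100); original water: 5643(T − 42.7)
5684.8 T = 22600 + 4180 + 240956 = 267736
T ≈ 47.10 °C — below 100 °C, confirming all the steam condensed.

T_f ≈ 47.1 °C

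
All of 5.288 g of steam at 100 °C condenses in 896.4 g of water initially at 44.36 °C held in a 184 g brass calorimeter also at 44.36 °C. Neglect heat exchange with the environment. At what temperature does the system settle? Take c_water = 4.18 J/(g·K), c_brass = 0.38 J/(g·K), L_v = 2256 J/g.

T_f ≈ 47.8 °C

Energy conservation, ΣQ = 0:
condense steam: −5.288×2256 = −11930
  condensed water 100 °C→T: 22.1(T − 100)
  original water: 3747(T − 44.36)
  brass cup: 184×0.38×(T − 44.36) = 69.92(T − 44.36)
3839 T = 11930 + 2210.4 + 169316 = 183457
T ≈ 47.79 °C — below 100 °C, confirming all the steam condensed.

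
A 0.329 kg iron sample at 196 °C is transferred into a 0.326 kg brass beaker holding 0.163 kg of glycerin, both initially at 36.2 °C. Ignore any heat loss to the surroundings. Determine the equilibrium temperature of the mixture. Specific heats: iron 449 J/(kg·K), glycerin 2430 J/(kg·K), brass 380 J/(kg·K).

With ΣQ=0 the equilibrium temperature is the m·c-weighted mean:
T_f = (147.72*196 + 396.09*36.2 + 123.88*36.2) / (147.72 + 396.09 + 123.88)
    = 47776 / 667.69 ≈ 71.55 °C

T_f ≈ 71.6 °C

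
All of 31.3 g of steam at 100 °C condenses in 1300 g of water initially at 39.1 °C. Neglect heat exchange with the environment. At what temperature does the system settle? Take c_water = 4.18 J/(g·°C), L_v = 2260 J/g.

Heat gained plus heat lost sum to zero:
steam→water at 100 °C releases m L_v = 31.3×2260 = 70738
  condensed water 100 °C→T: 130.83(T − 100)
  water warms: 1300×4.18×(T − 39.1) = 5434(T − 39.1)
5564.8 T = 70738 + 13083 + 212469 = 296291
T ≈ 53.24 °C (< 100 °C, so full condensation is consistent).

T_f ≈ 53.2 °C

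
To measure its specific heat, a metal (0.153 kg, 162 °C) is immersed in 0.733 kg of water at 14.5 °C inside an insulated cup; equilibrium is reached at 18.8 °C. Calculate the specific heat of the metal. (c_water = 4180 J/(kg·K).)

c ≈ 601 J/(kg·K)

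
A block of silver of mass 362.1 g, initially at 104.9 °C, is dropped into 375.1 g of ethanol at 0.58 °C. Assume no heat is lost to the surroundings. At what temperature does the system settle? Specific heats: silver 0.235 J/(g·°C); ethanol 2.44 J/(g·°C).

Energy conservation, ΣQ = 0:
362.1*0.235*(T − 104.9) + 375.1*2.44*(T − 0.58) = 0
85.09(T − 104.9) + 915.24(T − 0.58) = 0
1000.3 T = 9457.1
T ≈ 9.45 °C

T_f ≈ 9.5 °C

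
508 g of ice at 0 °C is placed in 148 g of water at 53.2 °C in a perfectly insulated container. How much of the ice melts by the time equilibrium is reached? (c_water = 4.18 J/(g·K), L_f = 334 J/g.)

m_melted ≈ 98.5 g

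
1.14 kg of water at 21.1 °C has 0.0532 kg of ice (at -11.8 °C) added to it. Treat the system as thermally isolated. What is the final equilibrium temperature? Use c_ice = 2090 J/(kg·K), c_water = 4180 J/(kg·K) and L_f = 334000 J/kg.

T_f ≈ 16.3 °C

Heat gained plus heat lost sum to zero:
warm ice to 0 °C: 0.0532×2090×(0 − (-11.8)) = 1312
  melt ice: 0.0532×334000 = 17769
  meltwater 0→T: 0.0532×4180×T = 222.38 T
  water cools: 1.14×4180×(T − 21.1) = 4765.2(T − 21.1)
4987.6 T = 100546 − 19081 = 81465
T ≈ 16.33 °C. Since T > 0 °C, the all-ice-melts assumption holds.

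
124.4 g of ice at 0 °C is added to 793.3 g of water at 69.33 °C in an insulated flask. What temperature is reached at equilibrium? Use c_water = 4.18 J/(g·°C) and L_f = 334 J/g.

Conservation of energy gives ΣQ = 0:
fusion: m_ice L_f = 124.4·334 = 41550
  meltwater 0→T: 124.4·4.18·T = 519.99 T
  water cools: 793.3·4.18·(T − 69.33) = 3316(T − 69.33)
3836 T = 229898 − 41550 = 188348
T ≈ 49.10 °C (positive, so assuming full melt was valid).

T_f ≈ 49.1 °C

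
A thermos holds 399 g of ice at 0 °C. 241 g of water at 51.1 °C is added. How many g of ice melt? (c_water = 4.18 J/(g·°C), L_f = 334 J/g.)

m_melted ≈ 154 g

Heat available from the water dropping to 0 °C: 241×4.18×51.1 = 51477 J.
Melting all 399 g of ice would need 399×334 = 133266 J.
That's not enough to melt it all — equilibrium is at 0 °C with ice remaining.
m_melted×334 = 51477  ⇒  m_melted ≈ 154.1 g.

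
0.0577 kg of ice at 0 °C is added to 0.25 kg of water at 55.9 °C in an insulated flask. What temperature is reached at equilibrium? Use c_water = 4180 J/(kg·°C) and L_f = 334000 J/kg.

T_f ≈ 30.4 °C

Energy conservation, ΣQ = 0:
fusion: m_ice L_f = 0.0577·334000 = 19272; warm the meltwater: 241.19 T; water cools: 0.25·4180·(T − 55.9) = 1045(T − 55.9)
1286.2 T = 58416 − 19272 = 39144
T ≈ 30.43 °C (positive, so assuming full melt was valid).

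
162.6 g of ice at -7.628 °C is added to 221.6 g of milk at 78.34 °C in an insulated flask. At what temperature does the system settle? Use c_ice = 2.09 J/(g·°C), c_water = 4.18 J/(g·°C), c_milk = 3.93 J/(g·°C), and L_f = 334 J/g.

Energy conservation, ΣQ = 0:
ice -7.628→0 °C: 162.6×2.09×7.628 = 2592.3
  melt ice: 162.6×334 = 54308
  meltwater 0→T: 162.6×4.18×T = 679.67 T
  milk cools: 221.6×3.93×(T − 78.34) = 870.89(T − 78.34)
1550.6 T = 68225 − 56901 = 11325
T ≈ 7.30 °C. Since T > 0 °C, the all-ice-melts assumption holds.

T_f ≈ 7.3 °C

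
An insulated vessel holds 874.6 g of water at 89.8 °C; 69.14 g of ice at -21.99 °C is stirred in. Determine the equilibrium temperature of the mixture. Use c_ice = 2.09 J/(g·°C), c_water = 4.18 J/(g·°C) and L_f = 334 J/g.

T_f ≈ 76.6 °C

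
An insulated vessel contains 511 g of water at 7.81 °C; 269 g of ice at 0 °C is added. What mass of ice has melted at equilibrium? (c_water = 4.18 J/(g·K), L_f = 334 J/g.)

Water can give up m c ΔT = 511·4.18·7.81 = 16682 J before reaching 0 °C.
To melt every bit of ice: 269·334 = 89846 J.
Since 16682 < 89846 J, not all the ice melts; equilibrium is at 0 °C.
m_melt = 16682 / L_f = 49.95 g.

m_melted ≈ 49.9 g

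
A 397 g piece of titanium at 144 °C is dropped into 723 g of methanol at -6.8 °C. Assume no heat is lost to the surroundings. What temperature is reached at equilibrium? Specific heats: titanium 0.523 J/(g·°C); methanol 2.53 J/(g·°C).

T_f ≈ 8.6 °C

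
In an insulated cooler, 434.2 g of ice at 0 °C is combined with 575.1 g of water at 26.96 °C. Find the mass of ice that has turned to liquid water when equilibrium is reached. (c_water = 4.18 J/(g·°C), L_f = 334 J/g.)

m_melted ≈ 194 g

Cooling the water to 0 °C releases 575.1·4.18·26.96 = 64810 J.
To melt every bit of ice: 434.2·334 = 145023 J.
Since 64810 < 145023 J, not all the ice melts; equilibrium is at 0 °C.
Mass melted = 64810/334 ≈ 194 g.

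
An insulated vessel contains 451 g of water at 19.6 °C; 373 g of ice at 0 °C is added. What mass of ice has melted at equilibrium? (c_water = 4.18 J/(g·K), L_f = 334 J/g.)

Water can give up m c ΔT = 451×4.18×19.6 = 36950 J before reaching 0 °C.
Fully melting the ice requires m_ice L_f = 373×334 = 124582 J.
36950 J < 124582 J, so only part of the ice melts and the system sits at 0 °C.
m_melt = 36950 / L_f = 110.6 g.

m_melted ≈ 111 g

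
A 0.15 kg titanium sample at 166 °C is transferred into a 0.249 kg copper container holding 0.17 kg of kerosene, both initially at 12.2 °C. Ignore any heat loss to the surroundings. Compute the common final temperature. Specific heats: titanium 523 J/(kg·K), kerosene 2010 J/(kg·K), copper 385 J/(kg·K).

T_f ≈ 35.6 °C

Let T be the final temperature. ΣQ_i = 0:
0.15·523·(T − 166) + 0.17·2010·(T − 12.2) + 0.249·385·(T − 12.2) = 0
78.45(T − 166) + 341.7(T − 12.2) + 95.86(T − 12.2) = 0
516.02 T = 18361
T ≈ 35.58 °C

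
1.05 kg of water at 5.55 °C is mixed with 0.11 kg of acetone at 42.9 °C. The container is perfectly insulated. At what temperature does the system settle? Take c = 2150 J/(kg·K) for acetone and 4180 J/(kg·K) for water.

T_f ≈ 7.5 °C

Heat lost by the acetone equals heat gained by the water:
0.11*2150*(42.9 − T) = 1.05*4180*(T − 5.55)
236.5(42.9 − T) = 4389(T − 5.55)
4625.5 T = 34505  ⇒  T ≈ 7.46 °C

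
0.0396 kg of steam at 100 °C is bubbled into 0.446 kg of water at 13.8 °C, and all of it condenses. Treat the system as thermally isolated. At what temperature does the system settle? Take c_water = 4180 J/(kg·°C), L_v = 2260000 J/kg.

Setting the total heat transfer to zero:
latent heat released on condensation: 0.0396×2260000 = 89496
  condensate cools 100→T: 0.0396×4180×(T − 100) = 165.53(T − 100)
  water warms: 0.446×4180×(T − 13.8) = 1864.3(T − 13.8)
2029.8 T = 89496 + 16553 + 25727 = 131776
T ≈ 64.92 °C — below 100 °C, confirming all the steam condensed.

T_f ≈ 64.9 °C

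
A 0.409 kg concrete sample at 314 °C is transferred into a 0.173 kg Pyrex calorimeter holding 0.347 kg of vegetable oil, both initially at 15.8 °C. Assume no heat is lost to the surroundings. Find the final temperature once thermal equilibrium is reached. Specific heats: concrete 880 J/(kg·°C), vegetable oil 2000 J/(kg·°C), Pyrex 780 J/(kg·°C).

T_f ≈ 106.1 °C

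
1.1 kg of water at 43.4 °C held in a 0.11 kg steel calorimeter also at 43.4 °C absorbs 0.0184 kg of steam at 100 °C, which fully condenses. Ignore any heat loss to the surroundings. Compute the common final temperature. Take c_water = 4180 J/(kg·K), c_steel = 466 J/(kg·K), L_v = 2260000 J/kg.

Net heat exchanged in the isolated system is zero:
latent heat released on condensation: 0.0184×2260000 = 41584
  condensate cools 100→T: 0.0184×4180×(T − 100) = 76.91(T − 100)
  original water: 4598(T − 43.4)
  cup: 51.26(T − 43.4)
4726.2 T = 41584 + 7691.2 + 201778 = 251053
T ≈ 53.12 °C (< 100 °C, so full condensation is consistent).

T_f ≈ 53.1 °C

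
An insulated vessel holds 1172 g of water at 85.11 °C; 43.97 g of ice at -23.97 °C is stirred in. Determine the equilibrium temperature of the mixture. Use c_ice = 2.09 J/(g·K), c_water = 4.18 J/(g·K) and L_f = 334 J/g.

Net heat exchanged in the isolated system is zero:
warm ice to 0 °C: 43.97·2.09·(0 − (-23.97)) = 2202.8
  latent heat to melt: 43.97·334 = 14686
  warm the meltwater: 183.79 T
  water: 4899(T − 85.11)
5082.8 T = 416950 − 16889 = 400062
T ≈ 78.71 °C (positive, so assuming full melt was valid).

T_f ≈ 78.7 °C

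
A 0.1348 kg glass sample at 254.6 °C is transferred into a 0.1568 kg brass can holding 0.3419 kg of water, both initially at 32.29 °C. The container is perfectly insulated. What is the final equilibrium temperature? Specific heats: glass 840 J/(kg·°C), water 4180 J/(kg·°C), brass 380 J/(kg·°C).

T_f ≈ 48.0 °C

Taking heat into each body as positive, Σ m c ΔT = 0:
0.1348*840*(T − 254.6) + 0.3419*4180*(T − 32.29) + 0.1568*380*(T − 32.29) = 0
1602 T = 76900
T ≈ 48.00 °C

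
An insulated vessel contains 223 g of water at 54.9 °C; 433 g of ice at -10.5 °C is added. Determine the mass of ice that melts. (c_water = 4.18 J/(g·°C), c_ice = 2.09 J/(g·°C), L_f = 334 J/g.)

Water can give up m c ΔT = 223·4.18·54.9 = 51174 J before reaching 0 °C.
Of that, 433·2.09·10.5 = 9502.2 J goes to bring the ice to 0 °C, leaving 41672 J.
Melting all 433 g of ice would need 433·334 = 144622 J.
41672 J < 144622 J, so only part of the ice melts and the system sits at 0 °C.
Mass melted = 41672/334 ≈ 124.8 g.

m_melted ≈ 125 g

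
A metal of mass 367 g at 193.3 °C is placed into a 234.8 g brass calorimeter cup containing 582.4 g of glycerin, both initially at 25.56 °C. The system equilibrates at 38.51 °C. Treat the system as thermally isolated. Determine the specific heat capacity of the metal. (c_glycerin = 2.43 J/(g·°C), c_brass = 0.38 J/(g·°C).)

c ≈ 0.343 J/(g·°C)

Net heat exchanged in the isolated system is zero:
367×c×(38.51 − 193.3) + 582.4×2.43×(38.51 − 25.56) + 234.8×0.38×(38.51 − 25.56) = 0
-56808 c = -19483
c = -19483/-56808 ≈ 0.343 J/(g·°C)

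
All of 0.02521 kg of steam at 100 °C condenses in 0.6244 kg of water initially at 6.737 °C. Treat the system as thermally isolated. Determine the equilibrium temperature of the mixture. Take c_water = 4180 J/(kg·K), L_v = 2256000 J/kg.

T_f ≈ 31.3 °C

Let T be the final temperature. ΣQ_i = 0:
condense steam: −0.02521·2256000 = −56874
  condensate cools 100→T: 0.02521·4180·(T − 100) = 105.38(T − 100)
  water warms: 0.6244·4180·(T − 6.737) = 2610(T − 6.737)
2715.4 T = 56874 + 10538 + 17584 = 84995
T ≈ 31.30 °C — below 100 °C, confirming all the steam condensed.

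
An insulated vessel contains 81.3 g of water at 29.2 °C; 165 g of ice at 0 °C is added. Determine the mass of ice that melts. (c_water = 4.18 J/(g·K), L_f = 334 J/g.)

m_melted ≈ 29.7 g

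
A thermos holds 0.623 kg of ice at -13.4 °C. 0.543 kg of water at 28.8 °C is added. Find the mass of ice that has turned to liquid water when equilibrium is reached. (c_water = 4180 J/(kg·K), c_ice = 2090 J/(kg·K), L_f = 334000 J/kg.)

m_melted ≈ 0.143 kg

Cooling the water to 0 °C releases 0.543×4180×28.8 = 65369 J.
Warming the ice to 0 °C takes 0.623×2090×13.4 = 17448 J, leaving 47921 J for melting.
Fully melting the ice requires m_ice L_f = 0.623×334000 = 208082 J.
Since 47921 < 208082 J, not all the ice melts; equilibrium is at 0 °C.
Mass melted = 47921/334000 ≈ 0.1435 kg.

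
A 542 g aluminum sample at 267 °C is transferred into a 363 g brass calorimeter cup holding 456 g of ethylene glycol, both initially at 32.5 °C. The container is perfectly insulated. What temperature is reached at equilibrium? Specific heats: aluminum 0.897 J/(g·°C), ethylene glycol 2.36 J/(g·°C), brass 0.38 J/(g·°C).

Setting the total heat transfer to zero:
542*0.897*(T − 267) + 456*2.36*(T − 32.5) + 363*0.38*(T − 32.5) = 0
(486.17 + 1076.2 + 137.94) T = 486.17*267 + 1076.2*32.5 + 137.94*32.5
T ≈ 99.55 °C

T_f ≈ 99.6 °C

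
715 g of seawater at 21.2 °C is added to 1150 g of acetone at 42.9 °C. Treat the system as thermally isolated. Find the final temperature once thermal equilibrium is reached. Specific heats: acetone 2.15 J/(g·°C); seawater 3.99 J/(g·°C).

T_f ≈ 31.3 °C

T_f is the heat-capacity-weighted average of the initial temperatures:
T_f = (2472.5·42.9 + 2852.9·21.2) / (2472.5 + 2852.9)
    = 166551 / 5325.4 ≈ 31.28 °C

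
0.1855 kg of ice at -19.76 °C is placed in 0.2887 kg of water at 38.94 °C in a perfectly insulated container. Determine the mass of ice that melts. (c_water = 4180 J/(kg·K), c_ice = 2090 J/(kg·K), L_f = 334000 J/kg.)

Water can give up m c ΔT = 0.2887·4180·38.94 = 46991 J before reaching 0 °C.
Warming the ice to 0 °C takes 0.1855·2090·19.76 = 7660.9 J, leaving 39331 J for melting.
Fully melting the ice requires m_ice L_f = 0.1855·334000 = 61957 J.
That's not enough to melt it all — equilibrium is at 0 °C with ice remaining.
Mass melted = 39331/334000 ≈ 0.1178 kg.

m_melted ≈ 0.118 kg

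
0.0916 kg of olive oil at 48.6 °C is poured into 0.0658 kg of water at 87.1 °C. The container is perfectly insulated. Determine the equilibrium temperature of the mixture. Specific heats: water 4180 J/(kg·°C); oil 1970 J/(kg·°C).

Net heat exchanged in the isolated system is zero:
0.0658·4180·(T − 87.1) + 0.0916·1970·(T − 48.6) = 0
275.04(T − 87.1) + 180.45(T − 48.6) = 0
(275.04 + 180.45) T = 275.04·87.1 + 180.45·48.6
T ≈ 71.85 °C

T_f ≈ 71.8 °C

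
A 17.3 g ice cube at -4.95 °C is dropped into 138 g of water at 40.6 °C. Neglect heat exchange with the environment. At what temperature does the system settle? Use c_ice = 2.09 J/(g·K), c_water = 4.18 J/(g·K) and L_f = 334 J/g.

T_f ≈ 26.9 °C

Net heat exchanged in the isolated system is zero:
ice -4.95→0 °C: 17.3·2.09·4.95 = 178.98
  latent heat to melt: 17.3·334 = 5778.2
  warm the meltwater: 72.31 T
  water cools: 138·4.18·(T − 40.6) = 576.84(T − 40.6)
649.15 T = 23420 − 5957.2 = 17463
T ≈ 26.90 °C — above 0 °C, consistent with complete melting.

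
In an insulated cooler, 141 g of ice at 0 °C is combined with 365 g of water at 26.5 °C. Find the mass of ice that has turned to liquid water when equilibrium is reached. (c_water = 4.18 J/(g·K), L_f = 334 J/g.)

m_melted ≈ 121 g

Heat available from the water dropping to 0 °C: 365×4.18×26.5 = 40431 J.
To melt every bit of ice: 141×334 = 47094 J.
40431 J < 47094 J, so only part of the ice melts and the system sits at 0 °C.
Mass melted = 40431/334 ≈ 121.1 g.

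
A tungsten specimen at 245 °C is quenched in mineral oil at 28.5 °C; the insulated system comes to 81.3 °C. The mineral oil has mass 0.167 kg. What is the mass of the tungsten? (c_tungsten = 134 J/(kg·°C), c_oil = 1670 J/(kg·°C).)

Heat lost by the tungsten = heat gained by the oil:
m·134·(245 − 81.3) = 0.167·1670·(81.3 − 28.5)
21936 m = 14725  ⇒  m ≈ 0.6713 kg

m ≈ 0.671 kg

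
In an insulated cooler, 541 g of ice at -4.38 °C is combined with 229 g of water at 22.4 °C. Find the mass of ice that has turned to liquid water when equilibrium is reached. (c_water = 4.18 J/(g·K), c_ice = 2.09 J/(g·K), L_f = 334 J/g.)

m_melted ≈ 49.4 g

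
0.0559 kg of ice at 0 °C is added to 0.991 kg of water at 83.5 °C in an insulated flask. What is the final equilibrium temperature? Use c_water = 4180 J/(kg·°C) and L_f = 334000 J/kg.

T_f ≈ 74.8 °C

Let T be the final temperature. ΣQ_i = 0:
latent heat to melt: 0.0559·334000 = 18671
  meltwater 0→T: 0.0559·4180·T = 233.66 T
  water: 4142.4(T − 83.5)
4376 T = 345889 − 18671 = 327218
T ≈ 74.77 °C. Since T > 0 °C, the all-ice-melts assumption holds.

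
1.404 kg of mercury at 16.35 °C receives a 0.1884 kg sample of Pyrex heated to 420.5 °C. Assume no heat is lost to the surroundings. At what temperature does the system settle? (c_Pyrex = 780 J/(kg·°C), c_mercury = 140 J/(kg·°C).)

T_f ≈ 189.2 °C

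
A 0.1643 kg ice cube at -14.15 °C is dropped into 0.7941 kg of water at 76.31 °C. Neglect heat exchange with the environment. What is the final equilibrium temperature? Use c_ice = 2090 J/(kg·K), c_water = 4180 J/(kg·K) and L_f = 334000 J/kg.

T_f ≈ 48.3 °C

Energy balance with sensible and latent terms:
warm ice to 0 °C: 0.1643×2090×(0 − (-14.15)) = 4858.9; fusion: m_ice L_f = 0.1643×334000 = 54876; warm the meltwater: 686.77 T; water cools: 0.7941×4180×(T − 76.31) = 3319.3(T − 76.31)
4006.1 T = 253299 − 59735 = 193564
T ≈ 48.32 °C. Since T > 0 °C, the all-ice-melts assumption holds.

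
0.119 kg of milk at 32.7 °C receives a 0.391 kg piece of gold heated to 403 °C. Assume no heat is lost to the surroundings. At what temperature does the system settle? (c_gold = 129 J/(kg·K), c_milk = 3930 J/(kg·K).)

T_f ≈ 68.7 °C

T_f = Σ m_i c_i T_i / Σ m_i c_i:
T_f = (50.44·403 + 467.67·32.7) / (50.44 + 467.67)
    = 35620 / 518.11 ≈ 68.75 °C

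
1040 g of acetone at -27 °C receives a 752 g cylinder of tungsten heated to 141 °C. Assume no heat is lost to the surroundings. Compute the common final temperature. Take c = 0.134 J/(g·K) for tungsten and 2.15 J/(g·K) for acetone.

Let T be the final temperature. ΣQ_i = 0:
752·0.134·(T − 141) + 1040·2.15·(T − (-27)) = 0
(100.77 + 2236) T = 100.77·141 + 2236·(-27)
T = -46164/2336.8 ≈ -19.76 °C

T_f ≈ -19.8 °C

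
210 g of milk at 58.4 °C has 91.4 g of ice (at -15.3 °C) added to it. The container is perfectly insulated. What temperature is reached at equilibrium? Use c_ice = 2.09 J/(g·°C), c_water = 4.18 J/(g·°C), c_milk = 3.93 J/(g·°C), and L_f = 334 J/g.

Energy conservation, ΣQ = 0:
ice -15.3→0 °C: 91.4×2.09×15.3 = 2922.7
  fusion: m_ice L_f = 91.4×334 = 30528
  warm the meltwater: 382.05 T
  milk: 825.3(T − 58.4)
1207.4 T = 48198 − 33450 = 14747
T ≈ 12.21 °C — above 0 °C, consistent with complete melting.

T_f ≈ 12.2 °C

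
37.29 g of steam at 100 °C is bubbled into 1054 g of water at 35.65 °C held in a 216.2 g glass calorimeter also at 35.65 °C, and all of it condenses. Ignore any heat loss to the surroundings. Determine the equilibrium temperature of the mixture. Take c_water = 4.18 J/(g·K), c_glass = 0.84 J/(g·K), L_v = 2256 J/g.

T_f ≈ 55.5 °C

Energy balance with sensible and latent terms:
steam→water at 100 °C releases m L_v = 37.29·2256 = 84126; condensed water 100 °C→T: 155.87(T − 100); water warms: 1054·4.18·(T − 35.65) = 4405.7(T − 35.65); glass cup: 216.2·0.84·(T − 35.65) = 181.61(T − 35.65)
4743.2 T = 84126 + 15587 + 163538 = 263252
T ≈ 55.50 °C (< 100 °C, so full condensation is consistent).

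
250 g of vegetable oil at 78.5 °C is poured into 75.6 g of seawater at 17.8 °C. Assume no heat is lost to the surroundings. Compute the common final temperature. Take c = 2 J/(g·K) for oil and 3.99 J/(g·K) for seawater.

T_f ≈ 55.7 °C

Conservation of energy gives ΣQ = 0:
250×2×(T − 78.5) + 75.6×3.99×(T − 17.8) = 0
500(T − 78.5) + 301.64(T − 17.8) = 0
(500 + 301.64) T = 500×78.5 + 301.64×17.8
T = 44619/801.64 ≈ 55.66 °C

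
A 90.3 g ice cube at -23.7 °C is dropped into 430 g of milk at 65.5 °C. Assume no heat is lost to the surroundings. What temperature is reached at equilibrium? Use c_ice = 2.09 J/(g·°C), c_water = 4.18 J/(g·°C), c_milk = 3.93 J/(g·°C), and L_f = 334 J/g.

Let T be the final temperature. ΣQ_i = 0:
warm ice to 0 °C: 90.3·2.09·(0 − (-23.7)) = 4472.8
  latent heat to melt: 90.3·334 = 30160
  warm the meltwater: 377.45 T
  milk: 1689.9(T − 65.5)
2067.4 T = 110688 − 34633 = 76055
T ≈ 36.79 °C. Since T > 0 °C, the all-ice-melts assumption holds.

T_f ≈ 36.8 °C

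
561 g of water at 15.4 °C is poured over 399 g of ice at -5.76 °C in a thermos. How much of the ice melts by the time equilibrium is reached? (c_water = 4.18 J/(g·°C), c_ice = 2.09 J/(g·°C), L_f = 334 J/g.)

Cooling the water to 0 °C releases 561×4.18×15.4 = 36113 J.
Warming the ice to 0 °C takes 399×2.09×5.76 = 4803.3 J, leaving 31309 J for melting.
Melting all 399 g of ice would need 399×334 = 133266 J.
31309 J < 133266 J, so only part of the ice melts and the system sits at 0 °C.
Mass melted = 31309/334 ≈ 93.74 g.

m_melted ≈ 93.7 g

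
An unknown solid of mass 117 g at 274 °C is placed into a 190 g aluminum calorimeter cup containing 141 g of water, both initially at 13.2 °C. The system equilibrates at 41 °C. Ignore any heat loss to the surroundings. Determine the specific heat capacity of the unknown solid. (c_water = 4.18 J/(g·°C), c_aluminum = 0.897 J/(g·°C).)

c ≈ 0.775 J/(g·°C)

Conservation of energy gives ΣQ = 0:
117·c·(41 − 274) + 141·4.18·(41 − 13.2) + 190·0.897·(41 − 13.2) = 0
-27261 c = -21123
c = -21123/-27261 ≈ 0.7748 J/(g·°C)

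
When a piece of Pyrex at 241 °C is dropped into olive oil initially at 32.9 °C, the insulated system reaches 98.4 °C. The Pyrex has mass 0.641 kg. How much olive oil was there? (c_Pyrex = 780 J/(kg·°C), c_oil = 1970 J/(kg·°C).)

Let T be the final temperature. ΣQ_i = 0:
0.641·780·(98.4 − 241) + m·1970·(98.4 − 32.9) = 0
129035 m = 71297
m = 71297/129035 ≈ 0.5525 kg

m ≈ 0.553 kg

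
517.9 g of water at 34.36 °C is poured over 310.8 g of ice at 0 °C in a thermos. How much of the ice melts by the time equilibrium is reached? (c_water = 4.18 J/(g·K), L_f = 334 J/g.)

m_melted ≈ 223 g

Cooling the water to 0 °C releases 517.9·4.18·34.36 = 74383 J.
Fully melting the ice requires m_ice L_f = 310.8·334 = 103807 J.
That's not enough to melt it all — equilibrium is at 0 °C with ice remaining.
Mass melted = 74383/334 ≈ 222.7 g.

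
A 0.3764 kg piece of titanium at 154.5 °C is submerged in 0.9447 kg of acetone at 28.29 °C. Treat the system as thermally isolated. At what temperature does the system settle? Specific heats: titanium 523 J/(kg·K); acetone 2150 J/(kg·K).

T_f ≈ 39.4 °C

T_f = Σ m_i c_i T_i / Σ m_i c_i:
T_f = (196.86*154.5 + 2031.1*28.29) / (196.86 + 2031.1)
    = 87874 / 2228 ≈ 39.44 °C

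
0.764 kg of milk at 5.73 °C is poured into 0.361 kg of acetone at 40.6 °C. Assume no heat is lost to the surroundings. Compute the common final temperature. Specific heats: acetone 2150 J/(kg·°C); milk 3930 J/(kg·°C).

T_f ≈ 12.9 °C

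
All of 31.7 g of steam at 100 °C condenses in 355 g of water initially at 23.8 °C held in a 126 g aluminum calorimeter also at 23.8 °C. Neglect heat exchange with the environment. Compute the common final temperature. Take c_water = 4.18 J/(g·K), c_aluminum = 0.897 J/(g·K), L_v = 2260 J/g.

T_f ≈ 71.1 °C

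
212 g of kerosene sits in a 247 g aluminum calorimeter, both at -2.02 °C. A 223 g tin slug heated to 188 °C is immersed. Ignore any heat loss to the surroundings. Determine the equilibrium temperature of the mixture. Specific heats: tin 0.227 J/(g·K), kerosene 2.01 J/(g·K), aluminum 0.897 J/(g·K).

T_f ≈ 11.8 °C

T_f = Σ m_i c_i T_i / Σ m_i c_i:
T_f = (50.62*188 + 426.12*(-2.02) + 221.56*(-2.02)) / (50.62 + 426.12 + 221.56)
    = 8208.4 / 698.3 ≈ 11.75 °C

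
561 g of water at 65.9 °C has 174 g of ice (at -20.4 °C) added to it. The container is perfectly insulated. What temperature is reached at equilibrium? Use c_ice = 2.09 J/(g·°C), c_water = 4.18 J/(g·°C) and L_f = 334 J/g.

T_f ≈ 29.0 °C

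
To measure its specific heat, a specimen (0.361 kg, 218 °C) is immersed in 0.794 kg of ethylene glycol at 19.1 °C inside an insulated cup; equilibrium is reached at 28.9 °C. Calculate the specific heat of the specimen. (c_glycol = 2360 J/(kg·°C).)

c ≈ 269 J/(kg·°C)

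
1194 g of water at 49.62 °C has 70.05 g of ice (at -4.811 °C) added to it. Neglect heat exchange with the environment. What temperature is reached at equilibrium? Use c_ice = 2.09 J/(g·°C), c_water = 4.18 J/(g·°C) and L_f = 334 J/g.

Conservation of energy gives ΣQ = 0:
warm ice to 0 °C: 70.05·2.09·(0 − (-4.811)) = 704.35
  latent heat to melt: 70.05·334 = 23397
  warm the meltwater: 292.81 T
  water: 4990.9(T − 49.62)
5283.7 T = 247649 − 24101 = 223548
T ≈ 42.31 °C — above 0 °C, consistent with complete melting.

T_f ≈ 42.3 °C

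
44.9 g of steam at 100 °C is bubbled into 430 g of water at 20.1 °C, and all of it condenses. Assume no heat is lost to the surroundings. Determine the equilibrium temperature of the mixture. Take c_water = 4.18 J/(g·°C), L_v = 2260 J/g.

Taking heat into each body as positive, Σ m c ΔT = 0:
steam→water at 100 °C releases m L_v = 44.9·2260 = 101474
  condensed water 100 °C→T: 187.68(T − 100)
  original water: 1797.4(T − 20.1)
1985.1 T = 101474 + 18768 + 36128 = 156370
T ≈ 78.77 °C — below 100 °C, confirming all the steam condensed.

T_f ≈ 78.8 °C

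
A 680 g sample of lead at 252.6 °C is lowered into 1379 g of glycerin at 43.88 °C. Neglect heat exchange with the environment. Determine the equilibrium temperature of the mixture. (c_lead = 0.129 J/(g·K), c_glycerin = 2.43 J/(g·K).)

T_f ≈ 49.2 °C

Let T be the final temperature. ΣQ_i = 0:
680×0.129×(T − 252.6) + 1379×2.43×(T − 43.88) = 0
87.72(T − 252.6) + 3351(T − 43.88) = 0
(87.72 + 3351) T = 87.72×252.6 + 3351×43.88
T ≈ 49.20 °C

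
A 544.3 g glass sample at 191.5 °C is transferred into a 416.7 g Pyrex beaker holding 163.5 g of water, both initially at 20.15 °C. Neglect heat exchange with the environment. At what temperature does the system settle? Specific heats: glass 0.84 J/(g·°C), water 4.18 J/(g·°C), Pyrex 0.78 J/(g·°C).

Taking heat into each body as positive, Σ m c ΔT = 0:
544.3×0.84×(T − 191.5) + 163.5×4.18×(T − 20.15) + 416.7×0.78×(T − 20.15) = 0
457.21(T − 191.5) + 683.43(T − 20.15) + 325.03(T − 20.15) = 0
(457.21 + 683.43 + 325.03) T = 457.21×191.5 + 683.43×20.15 + 325.03×20.15
T = 107876/1465.7 ≈ 73.60 °C

T_f ≈ 73.6 °C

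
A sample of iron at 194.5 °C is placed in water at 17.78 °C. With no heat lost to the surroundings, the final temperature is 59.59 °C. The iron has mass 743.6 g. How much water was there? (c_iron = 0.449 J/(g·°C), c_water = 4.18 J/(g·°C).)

m ≈ 258 g

|Q_iron| = |Q_water|:
743.6·0.449·(194.5 − 59.59) = m·4.18·(59.59 − 17.78)
174.77 m = 45043  ⇒  m ≈ 257.7 g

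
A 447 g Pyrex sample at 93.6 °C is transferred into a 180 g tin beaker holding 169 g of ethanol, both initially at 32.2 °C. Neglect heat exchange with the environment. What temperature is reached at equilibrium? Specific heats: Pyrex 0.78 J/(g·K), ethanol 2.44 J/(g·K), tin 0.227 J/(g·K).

T_f ≈ 58.9 °C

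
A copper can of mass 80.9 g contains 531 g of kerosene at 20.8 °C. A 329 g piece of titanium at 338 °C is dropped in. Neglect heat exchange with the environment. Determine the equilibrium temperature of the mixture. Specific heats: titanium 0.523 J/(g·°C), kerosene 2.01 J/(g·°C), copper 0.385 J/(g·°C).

Setting the total heat transfer to zero:
329×0.523×(T − 338) + 531×2.01×(T − 20.8) + 80.9×0.385×(T − 20.8) = 0
172.07(T − 338) + 1067.3(T − 20.8) + 31.15(T − 20.8) = 0
(172.07 + 1067.3 + 31.15) T = 172.07×338 + 1067.3×20.8 + 31.15×20.8
T = 81007 / 1270.5 = 63.8 °C

T_f ≈ 63.8 °C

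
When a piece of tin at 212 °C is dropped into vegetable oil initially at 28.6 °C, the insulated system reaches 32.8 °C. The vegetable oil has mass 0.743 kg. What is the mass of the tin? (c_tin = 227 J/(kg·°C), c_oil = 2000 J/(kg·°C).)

Heat lost by the tin = heat gained by the oil:
m·227·(212 − 32.8) = 0.743·2000·(32.8 − 28.6)
40678 m = 6241.2  ⇒  m ≈ 0.1534 kg

m ≈ 0.153 kg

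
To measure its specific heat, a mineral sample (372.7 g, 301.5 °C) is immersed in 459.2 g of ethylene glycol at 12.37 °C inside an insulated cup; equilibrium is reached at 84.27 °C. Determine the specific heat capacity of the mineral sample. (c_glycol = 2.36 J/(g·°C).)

c ≈ 0.962 J/(g·°C)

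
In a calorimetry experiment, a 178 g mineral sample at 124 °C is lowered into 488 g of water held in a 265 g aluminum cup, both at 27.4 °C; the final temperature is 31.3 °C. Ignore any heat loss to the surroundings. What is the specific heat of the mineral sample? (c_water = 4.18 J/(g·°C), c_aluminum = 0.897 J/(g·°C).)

c ≈ 0.538 J/(g·°C)

Setting the total heat transfer to zero:
178×c×(31.3 − 124) + 488×4.18×(31.3 − 27.4) + 265×0.897×(31.3 − 27.4) = 0
-16501 c = -8882.4
c = -8882.4/-16501 ≈ 0.5383 J/(g·°C)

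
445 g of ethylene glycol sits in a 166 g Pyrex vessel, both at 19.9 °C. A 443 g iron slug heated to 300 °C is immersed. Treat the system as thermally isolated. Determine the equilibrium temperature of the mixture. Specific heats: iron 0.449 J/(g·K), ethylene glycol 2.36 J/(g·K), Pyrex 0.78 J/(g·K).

T_f ≈ 60.3 °C

Net heat exchanged in the isolated system is zero:
443×0.449×(T − 300) + 445×2.36×(T − 19.9) + 166×0.78×(T − 19.9) = 0
198.91(T − 300) + 1050.2(T − 19.9) + 129.48(T − 19.9) = 0
(198.91 + 1050.2 + 129.48) T = 198.91×300 + 1050.2×19.9 + 129.48×19.9
T = 83148/1378.6 ≈ 60.31 °C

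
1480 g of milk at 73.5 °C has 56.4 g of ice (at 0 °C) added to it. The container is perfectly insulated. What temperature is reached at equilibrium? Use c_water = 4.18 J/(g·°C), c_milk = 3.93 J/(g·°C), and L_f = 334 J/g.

T_f ≈ 67.5 °C

Let T be the final temperature. ΣQ_i = 0:
latent heat to melt: 56.4·334 = 18838; meltwater 0→T: 56.4·4.18·T = 235.75 T; milk: 5816.4(T − 73.5)
6052.2 T = 427505 − 18838 = 408668
T ≈ 67.52 °C (positive, so assuming full melt was valid).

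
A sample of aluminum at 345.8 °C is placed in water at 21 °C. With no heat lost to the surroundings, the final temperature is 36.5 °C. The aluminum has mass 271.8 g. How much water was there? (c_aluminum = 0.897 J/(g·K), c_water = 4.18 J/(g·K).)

m ≈ 1160 g

Energy conservation, ΣQ = 0:
271.8×0.897×(36.5 − 345.8) + m×4.18×(36.5 − 21) = 0
64.79 m = 75409
m = 75409/64.79 ≈ 1164 g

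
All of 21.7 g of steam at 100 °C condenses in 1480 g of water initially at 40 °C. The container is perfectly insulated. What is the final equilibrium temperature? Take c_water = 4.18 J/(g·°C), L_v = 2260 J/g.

Taking heat into each body as positive, Σ m c ΔT = 0:
condense steam: −21.7×2260 = −49042; condensed water 100 °C→T: 90.71(T − 100); original water: 6186.4(T − 40)
6277.1 T = 49042 + 9070.6 + 247456 = 305569
T ≈ 48.68 °C (< 100 °C, so full condensation is consistent).

T_f ≈ 48.7 °C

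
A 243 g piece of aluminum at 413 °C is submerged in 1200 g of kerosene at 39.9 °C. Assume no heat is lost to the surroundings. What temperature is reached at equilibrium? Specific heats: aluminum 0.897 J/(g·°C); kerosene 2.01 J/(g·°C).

Conservation of energy gives ΣQ = 0:
243×0.897×(T − 413) + 1200×2.01×(T − 39.9) = 0
217.97(T − 413) + 2412(T − 39.9) = 0
(217.97 + 2412) T = 217.97×413 + 2412×39.9
T ≈ 70.82 °C

T_f ≈ 70.8 °C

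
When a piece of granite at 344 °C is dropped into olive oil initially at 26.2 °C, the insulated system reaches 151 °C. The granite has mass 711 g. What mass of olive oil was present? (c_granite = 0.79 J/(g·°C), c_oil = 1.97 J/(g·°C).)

m ≈ 441 g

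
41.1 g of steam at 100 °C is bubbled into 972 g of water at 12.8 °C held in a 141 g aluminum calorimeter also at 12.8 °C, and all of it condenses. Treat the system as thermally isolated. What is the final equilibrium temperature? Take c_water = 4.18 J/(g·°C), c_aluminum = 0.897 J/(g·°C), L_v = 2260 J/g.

Sum of m c ΔT and latent-heat terms is zero:
steam→water at 100 °C releases m L_v = 41.1×2260 = 92886; condensate cools 100→T: 41.1×4.18×(T − 100) = 171.8(T − 100); water warms: 972×4.18×(T − 12.8) = 4063(T − 12.8); cup: 126.48(T − 12.8)
4361.2 T = 92886 + 17180 + 53625 = 163691
T ≈ 37.53 °C, under the boiling point, so the assumption holds.

T_f ≈ 37.5 °C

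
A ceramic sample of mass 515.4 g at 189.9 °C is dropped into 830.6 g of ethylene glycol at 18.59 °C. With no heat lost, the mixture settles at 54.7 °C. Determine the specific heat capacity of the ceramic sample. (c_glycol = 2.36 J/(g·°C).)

c ≈ 1.02 J/(g·°C)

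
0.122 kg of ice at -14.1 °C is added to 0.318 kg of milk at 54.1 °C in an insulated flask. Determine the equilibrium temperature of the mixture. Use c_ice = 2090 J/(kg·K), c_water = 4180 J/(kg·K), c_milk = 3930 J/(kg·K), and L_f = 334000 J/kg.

Taking heat into each body as positive, Σ m c ΔT = 0:
warm ice to 0 °C: 0.122·2090·(0 − (-14.1)) = 3595.2; latent heat to melt: 0.122·334000 = 40748; meltwater 0→T: 0.122·4180·T = 509.96 T; milk: 1249.7(T − 54.1)
1759.7 T = 67611 − 44343 = 23268
T ≈ 13.22 °C. Since T > 0 °C, the all-ice-melts assumption holds.

T_f ≈ 13.2 °C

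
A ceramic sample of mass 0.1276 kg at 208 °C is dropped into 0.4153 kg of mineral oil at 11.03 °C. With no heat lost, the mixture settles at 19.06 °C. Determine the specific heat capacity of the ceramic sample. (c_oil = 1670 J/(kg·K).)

c ≈ 231 J/(kg·K)

Heat lost by the ceramic sample = heat gained by the oil:
0.1276×c×(208 − 19.06) = 0.4153×1670×(19.06 − 11.03)
24.11 c = 5569.2  ⇒  c ≈ 231 J/(kg·K)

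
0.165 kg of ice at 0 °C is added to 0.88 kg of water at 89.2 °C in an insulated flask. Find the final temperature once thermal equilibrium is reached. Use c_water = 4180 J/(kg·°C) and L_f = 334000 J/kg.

Net heat exchanged in the isolated system is zero:
latent heat to melt: 0.165×334000 = 55110; warm the meltwater: 689.7 T; water: 3678.4(T − 89.2)
4368.1 T = 328113 − 55110 = 273003
T ≈ 62.50 °C — above 0 °C, consistent with complete melting.

T_f ≈ 62.5 °C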